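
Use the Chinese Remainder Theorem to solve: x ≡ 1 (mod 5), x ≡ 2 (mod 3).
M = 5 × 3 = 15. M₁ = 3, y₁ ≡ 2 (mod 5). M₂ = 5, y₂ ≡ 2 (mod 3). x = 1×3×2 + 2×5×2 ≡ 11 (mod 15)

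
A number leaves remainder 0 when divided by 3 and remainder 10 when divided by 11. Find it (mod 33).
M = 3 × 11 = 33. M₁ = 11, y₁ ≡ 2 (mod 3). M₂ = 3, y₂ ≡ 4 (mod 11). k = 0×11×2 + 10×3×4 ≡ 21 (mod 33)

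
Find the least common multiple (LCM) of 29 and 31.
899

First find GCD(29, 31) using the Euclidean algorithm:
29 = 0 × 31 + 29
31 = 1 × 29 + 2
29 = 14 × 2 + 1
2 = 2 × 1 + 0
GCD(29, 31) = 1

LCM formula: LCM(a, b) = (a × b) / GCD(a, b)
LCM(29, 31) = (29 × 31) / 1
LCM(29, 31) = 899 / 1
LCM(29, 31) = 899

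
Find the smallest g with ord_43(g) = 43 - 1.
p - 1 = 42 has prime divisors 2, 3, 7. h is a primitive root mod 43 iff h^(42/q) ≢ 1 (mod 43) for each such q.
h = 2: 2^21 ≡ 42, 2^14 ≡ 1, 2^6 ≡ 21 (mod 43); 2^14 ≡ 1, so not a primitive root.
h = 3: 3^21 ≡ 42, 3^14 ≡ 36, 3^6 ≡ 41 (mod 43); none is 1, so 3 has order 42 and is a primitive root.
The smallest primitive root mod 43 is g = 3.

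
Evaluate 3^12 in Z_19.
Using repeated squaring. 12 = 8 + 4 (binary 1100). Repeated squaring mod 19: 3^1 ≡ 3; 3^2 ≡ 3² = 9 ≡ 9; 3^4 ≡ 9² = 81 ≡ 5; 3^8 ≡ 5² = 25 ≡ 6. Multiply: 3^12 = 3^8 × 3^4 ≡ 6 × 5 (mod 19): 6 × 5 = 30 ≡ 11. So 3^12 ≡ 11 (mod 19).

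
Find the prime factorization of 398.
2 × 199

Divide by primes starting from smallest:
398 ÷ 2 = 199
199 ÷ 199 = 1

398 = 2 × 199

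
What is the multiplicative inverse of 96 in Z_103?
44

Using Extended Euclidean Algorithm:
gcd(96, 103) = 1
Bezout coefficients: 96 × 44 + 103 × -41 = 1
So 96 × 44 ≡ 1 (mod 103)
The inverse is 44 mod 103 = 44
Verification: 96 × 44 = 4224 = 41 × 103 + 1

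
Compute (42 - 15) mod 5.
2

(42 - 15) = 27
27 mod 5 = 2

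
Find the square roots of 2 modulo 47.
The square roots of 2 mod 47 are 7 and 40. Verify: 7² = 49 ≡ 2 (mod 47)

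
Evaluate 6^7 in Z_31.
7 = 4 + 2 + 1 (binary 111). Repeated squaring mod 31: 6^1 ≡ 6; 6^2 ≡ 6² = 36 ≡ 5; 6^4 ≡ 5² = 25 ≡ 25. Multiply: 6^7 = 6^4 × 6^2 × 6^1 ≡ 25 × 5 × 6 (mod 31): 25 × 5 = 125 ≡ 1; 1 × 6 = 6 ≡ 6. So 6^7 ≡ 6 (mod 31).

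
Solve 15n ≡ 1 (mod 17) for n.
15^(-1) ≡ 8 (mod 17). Verification: 15 × 8 = 120 ≡ 1 (mod 17)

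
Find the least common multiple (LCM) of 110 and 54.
2970

First find GCD(110, 54) using the Euclidean algorithm:
110 = 2 × 54 + 2
54 = 27 × 2 + 0
GCD(110, 54) = 2

LCM formula: LCM(a, b) = (a × b) / GCD(a, b)
LCM(110, 54) = (110 × 54) / 2
LCM(110, 54) = 5940 / 2
LCM(110, 54) = 2970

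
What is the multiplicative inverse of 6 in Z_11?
6^(-1) ≡ 2 (mod 11). Verification: 6 × 2 = 12 ≡ 1 (mod 11)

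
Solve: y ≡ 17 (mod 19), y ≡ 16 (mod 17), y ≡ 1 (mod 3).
M = 19 × 17 × 3 = 969. M₁ = 51, y₁ ≡ 3 (mod 19). M₂ = 57, y₂ ≡ 3 (mod 17). M₃ = 323, y₃ ≡ 2 (mod 3). y = 17×51×3 + 16×57×3 + 1×323×2 ≡ 169 (mod 969)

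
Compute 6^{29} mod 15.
6

Using successive squaring:
Binary expansion of 29: 11101
Powers of 6 mod 15 (each is the square of the previous):
  6^1 ≡ 6 (mod 15)
  6^2 ≡ 6² = 36 ≡ 6 (mod 15)
  6^4 ≡ 6² = 36 ≡ 6 (mod 15)
  6^8 ≡ 6² = 36 ≡ 6 (mod 15)
  6^16 ≡ 6² = 36 ≡ 6 (mod 15)
29 = 16 + 8 + 4 + 1, so 6^29 = 6^16 × 6^8 × 6^4 × 6^1 ≡ 6 × 6 × 6 × 6 (mod 15)
Multiplying step by step:
  6 × 6 = 36 ≡ 6 (mod 15)
  6 × 6 = 36 ≡ 6 (mod 15)
  6 × 6 = 36 ≡ 6 (mod 15)
Result: 6^29 ≡ 6 (mod 15)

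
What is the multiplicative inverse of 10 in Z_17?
12

Using Extended Euclidean Algorithm:
gcd(10, 17) = 1
Bezout coefficients: 10 × -5 + 17 × 3 = 1
So 10 × -5 ≡ 1 (mod 17)
The inverse is -5 mod 17 = 12
Verification: 10 × 12 = 120 = 7 × 17 + 1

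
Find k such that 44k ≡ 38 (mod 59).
25

Since gcd(44, 59) = 1 divides 38, a solution exists.
Multiply both sides by the inverse of 44 mod 59:
  44^(-1) mod 59 = 55
  x ≡ 55 × 38 ≡ 2090 ≡ 25 (mod 59)
Verification: 44 × 25 = 1100 = 18 × 59 + 38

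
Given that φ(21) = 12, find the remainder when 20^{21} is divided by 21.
By Euler: 20^{12} ≡ 1 (mod 21) since gcd(20, 21) = 1. 21 = 1×12 + 9. So 20^{21} ≡ 20^{9} ≡ 20 (mod 21)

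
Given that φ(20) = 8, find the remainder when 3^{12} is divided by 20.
By Euler: 3^{8} ≡ 1 (mod 20) since gcd(3, 20) = 1. 12 = 1×8 + 4. So 3^{12} ≡ 3^{4} ≡ 1 (mod 20)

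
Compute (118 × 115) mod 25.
20

(118 × 115) = 13570
13570 mod 25 = 20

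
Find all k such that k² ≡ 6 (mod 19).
The square roots of 6 mod 19 are 5 and 14. Verify: 5² = 25 ≡ 6 (mod 19)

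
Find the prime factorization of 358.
2 × 179

Divide by primes starting from smallest:
358 ÷ 2 = 179
179 ÷ 179 = 1

358 = 2 × 179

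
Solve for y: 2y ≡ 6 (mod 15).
3

Since gcd(2, 15) = 1 divides 6, a solution exists.
Multiply both sides by the inverse of 2 mod 15:
  2^(-1) mod 15 = 8
  x ≡ 8 × 6 ≡ 48 ≡ 3 (mod 15)
Verification: 2 × 3 = 6 = 0 × 15 + 6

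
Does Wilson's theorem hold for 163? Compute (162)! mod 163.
(162)! mod 163 = 162. Since this equals -1 (mod 163), Wilson confirms 163 is prime.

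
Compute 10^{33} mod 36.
28

Using successive squaring:
Binary expansion of 33: 100001
Powers of 10 mod 36 (each is the square of the previous):
  10^1 ≡ 10 (mod 36)
  10^2 ≡ 10² = 100 ≡ 28 (mod 36)
  10^4 ≡ 28² = 784 ≡ 28 (mod 36)
  10^8 ≡ 28² = 784 ≡ 28 (mod 36)
  10^16 ≡ 28² = 784 ≡ 28 (mod 36)
  10^32 ≡ 28² = 784 ≡ 28 (mod 36)
33 = 32 + 1, so 10^33 = 10^32 × 10^1 ≡ 28 × 10 (mod 36)
Multiplying step by step:
  28 × 10 = 280 ≡ 28 (mod 36)
Result: 10^33 ≡ 28 (mod 36)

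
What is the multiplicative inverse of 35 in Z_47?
35^(-1) ≡ 43 (mod 47). Verification: 35 × 43 = 1505 ≡ 1 (mod 47)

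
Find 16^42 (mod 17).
Using Fermat: 16^{16} ≡ 1 (mod 17). 42 ≡ 10 (mod 16). So 16^{42} ≡ 16^{10} ≡ 1 (mod 17)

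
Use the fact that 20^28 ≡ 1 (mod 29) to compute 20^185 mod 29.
By Fermat: 20^{28} ≡ 1 (mod 29). 185 ≡ 17 (mod 28). So 20^{185} ≡ 20^{17} ≡ 25 (mod 29)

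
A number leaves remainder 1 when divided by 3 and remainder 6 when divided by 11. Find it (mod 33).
M = 3 × 11 = 33. M₁ = 11, y₁ ≡ 2 (mod 3). M₂ = 3, y₂ ≡ 4 (mod 11). n = 1×11×2 + 6×3×4 ≡ 28 (mod 33)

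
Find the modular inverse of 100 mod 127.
100^(-1) ≡ 47 (mod 127). Verification: 100 × 47 = 4700 ≡ 1 (mod 127)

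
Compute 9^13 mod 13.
Using Fermat: 9^{12} ≡ 1 (mod 13). 13 ≡ 1 (mod 12). So 9^{13} ≡ 9^{1} ≡ 9 (mod 13)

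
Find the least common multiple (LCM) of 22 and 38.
418

First find GCD(22, 38) using the Euclidean algorithm:
22 = 0 × 38 + 22
38 = 1 × 22 + 16
22 = 1 × 16 + 6
16 = 2 × 6 + 4
6 = 1 × 4 + 2
4 = 2 × 2 + 0
GCD(22, 38) = 2

LCM formula: LCM(a, b) = (a × b) / GCD(a, b)
LCM(22, 38) = (22 × 38) / 2
LCM(22, 38) = 836 / 2
LCM(22, 38) = 418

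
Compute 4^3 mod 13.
3 = 2 + 1 (binary 11). Repeated squaring mod 13: 4^1 ≡ 4; 4^2 ≡ 4² = 16 ≡ 3. Multiply: 4^3 = 4^2 × 4^1 ≡ 3 × 4 (mod 13): 3 × 4 = 12 ≡ 12. So 4^3 ≡ 12 (mod 13).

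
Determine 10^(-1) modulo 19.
10^(-1) ≡ 2 (mod 19). Verification: 10 × 2 = 20 ≡ 1 (mod 19)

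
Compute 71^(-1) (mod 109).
43

Using Extended Euclidean Algorithm:
gcd(71, 109) = 1
Bezout coefficients: 71 × 43 + 109 × -28 = 1
So 71 × 43 ≡ 1 (mod 109)
The inverse is 43 mod 109 = 43
Verification: 71 × 43 = 3053 = 28 × 109 + 1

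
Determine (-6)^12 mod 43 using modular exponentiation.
Using repeated squaring. (-6) ≡ 37 (mod 43). 12 = 8 + 4 (binary 1100). Repeated squaring mod 43: 37^1 ≡ 37; 37^2 ≡ 37² = 1369 ≡ 36; 37^4 ≡ 36² = 1296 ≡ 6; 37^8 ≡ 6² = 36 ≡ 36. Multiply: (-6)^12 ≡ 37^8 × 37^4 ≡ 36 × 6 (mod 43): 36 × 6 = 216 ≡ 1. So (-6)^12 ≡ 1 (mod 43).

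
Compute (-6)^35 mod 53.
Using repeated squaring. (-6) ≡ 47 (mod 53). 35 = 32 + 2 + 1 (binary 100011). Repeated squaring mod 53: 47^1 ≡ 47; 47^2 ≡ 47² = 2209 ≡ 36; 47^4 ≡ 36² = 1296 ≡ 24; 47^8 ≡ 24² = 576 ≡ 46; 47^16 ≡ 46² = 2116 ≡ 49; 47^32 ≡ 49² = 2401 ≡ 16. Multiply: (-6)^35 ≡ 47^32 × 47^2 × 47^1 ≡ 16 × 36 × 47 (mod 53): 16 × 36 = 576 ≡ 46; 46 × 47 = 2162 ≡ 42. So (-6)^35 ≡ 42 (mod 53).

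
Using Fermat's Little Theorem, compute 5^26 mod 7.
By Fermat: 5^{6} ≡ 1 (mod 7). 26 = 4×6 + 2. So 5^{26} ≡ 5^{2} ≡ 4 (mod 7)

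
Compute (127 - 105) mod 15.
7

(127 - 105) = 22
22 mod 15 = 7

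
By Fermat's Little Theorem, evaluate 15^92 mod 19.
By Fermat: 15^{18} ≡ 1 (mod 19). 92 = 5×18 + 2. So 15^{92} ≡ 15^{2} ≡ 16 (mod 19)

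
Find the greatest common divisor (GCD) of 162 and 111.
3

Using the Euclidean algorithm:
162 = 1 × 111 + 51
111 = 2 × 51 + 9
51 = 5 × 9 + 6
9 = 1 × 6 + 3
6 = 2 × 3 + 0

GCD(162, 111) = 3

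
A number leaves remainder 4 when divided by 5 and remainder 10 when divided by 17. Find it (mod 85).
M = 5 × 17 = 85. M₁ = 17, y₁ ≡ 3 (mod 5). M₂ = 5, y₂ ≡ 7 (mod 17). y = 4×17×3 + 10×5×7 ≡ 44 (mod 85)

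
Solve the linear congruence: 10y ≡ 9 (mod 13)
10

Since gcd(10, 13) = 1 divides 9, a solution exists.
Multiply both sides by the inverse of 10 mod 13:
  10^(-1) mod 13 = 4
  x ≡ 4 × 9 ≡ 36 ≡ 10 (mod 13)
Verification: 10 × 10 = 100 = 7 × 13 + 9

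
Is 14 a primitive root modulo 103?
p - 1 = 102 has prime divisors 2, 3, 17. Check 14^(102/q) mod 103 for each: 14^(102/2) = 14^51 ≡ 1, 14^(102/3) = 14^34 ≡ 1, 14^(102/17) = 14^6 ≡ 30 (mod 103). Since 14^51 ≡ 1 (mod 103), the order of 14 divides 51 (in fact the order is 17) ≠ 102, so it is not a primitive root.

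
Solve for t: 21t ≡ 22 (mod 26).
6

Since gcd(21, 26) = 1 divides 22, a solution exists.
Multiply both sides by the inverse of 21 mod 26:
  21^(-1) mod 26 = 5
  x ≡ 5 × 22 ≡ 110 ≡ 6 (mod 26)
Verification: 21 × 6 = 126 = 4 × 26 + 22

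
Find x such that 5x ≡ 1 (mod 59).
5^(-1) ≡ 12 (mod 59). Verification: 5 × 12 = 60 ≡ 1 (mod 59)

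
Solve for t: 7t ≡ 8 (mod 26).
16

Since gcd(7, 26) = 1 divides 8, a solution exists.
Multiply both sides by the inverse of 7 mod 26:
  7^(-1) mod 26 = 15
  x ≡ 15 × 8 ≡ 120 ≡ 16 (mod 26)
Verification: 7 × 16 = 112 = 4 × 26 + 8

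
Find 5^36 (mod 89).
Using repeated squaring. 36 = 32 + 4 (binary 100100). Repeated squaring mod 89: 5^1 ≡ 5; 5^2 ≡ 5² = 25 ≡ 25; 5^4 ≡ 25² = 625 ≡ 2; 5^8 ≡ 2² = 4 ≡ 4; 5^16 ≡ 4² = 16 ≡ 16; 5^32 ≡ 16² = 256 ≡ 78. Multiply: 5^36 = 5^32 × 5^4 ≡ 78 × 2 (mod 89): 78 × 2 = 156 ≡ 67. So 5^36 ≡ 67 (mod 89).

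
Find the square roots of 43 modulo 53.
The square roots of 43 mod 53 are 34 and 19. Verify: 34² = 1156 ≡ 43 (mod 53)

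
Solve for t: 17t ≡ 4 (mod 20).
12

Since gcd(17, 20) = 1 divides 4, a solution exists.
Multiply both sides by the inverse of 17 mod 20:
  17^(-1) mod 20 = 13
  x ≡ 13 × 4 ≡ 52 ≡ 12 (mod 20)
Verification: 17 × 12 = 204 = 10 × 20 + 4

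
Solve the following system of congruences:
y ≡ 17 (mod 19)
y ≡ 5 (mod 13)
226

Using the Chinese Remainder Theorem:
M = product of moduli = 247
For equation 1: M_1 = 13, 13 ≡ 13 (mod 19), inverse of 13 mod 19 is 3 (check: 13 × 3 = 39 ≡ 1 (mod 19))
For equation 2: M_2 = 19, 19 ≡ 6 (mod 13), inverse of 19 mod 13 is 11 (check: 6 × 11 = 66 ≡ 1 (mod 13))
Combine: y ≡ Σ r_i×M_i×(M_i⁻¹ mod m_i) = 17×13×3 + 5×19×11 = 663 + 1045 = 1708
1708 mod 247 = 226
y ≡ 226 (mod 247)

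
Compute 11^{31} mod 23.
19

Using successive squaring:
Binary expansion of 31: 11111
Powers of 11 mod 23 (each is the square of the previous):
  11^1 ≡ 11 (mod 23)
  11^2 ≡ 11² = 121 ≡ 6 (mod 23)
  11^4 ≡ 6² = 36 ≡ 13 (mod 23)
  11^8 ≡ 13² = 169 ≡ 8 (mod 23)
  11^16 ≡ 8² = 64 ≡ 18 (mod 23)
31 = 16 + 8 + 4 + 2 + 1, so 11^31 = 11^16 × 11^8 × 11^4 × 11^2 × 11^1 ≡ 18 × 8 × 13 × 6 × 11 (mod 23)
Multiplying step by step:
  18 × 8 = 144 ≡ 6 (mod 23)
  6 × 13 = 78 ≡ 9 (mod 23)
  9 × 6 = 54 ≡ 8 (mod 23)
  8 × 11 = 88 ≡ 19 (mod 23)
Result: 11^31 ≡ 19 (mod 23)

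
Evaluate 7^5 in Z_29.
5 = 4 + 1 (binary 101). Repeated squaring mod 29: 7^1 ≡ 7; 7^2 ≡ 7² = 49 ≡ 20; 7^4 ≡ 20² = 400 ≡ 23. Multiply: 7^5 = 7^4 × 7^1 ≡ 23 × 7 (mod 29): 23 × 7 = 161 ≡ 16. So 7^5 ≡ 16 (mod 29).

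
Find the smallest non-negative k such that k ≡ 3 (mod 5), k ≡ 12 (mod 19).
88

Using the Chinese Remainder Theorem:
M = product of moduli = 95
For equation 1: M_1 = 19, 19 ≡ 4 (mod 5), inverse of 19 mod 5 is 4 (check: 4 × 4 = 16 ≡ 1 (mod 5))
For equation 2: M_2 = 5, 5 ≡ 5 (mod 19), inverse of 5 mod 19 is 4 (check: 5 × 4 = 20 ≡ 1 (mod 19))
Combine: k ≡ Σ r_i×M_i×(M_i⁻¹ mod m_i) = 3×19×4 + 12×5×4 = 228 + 240 = 468
468 mod 95 = 88
k ≡ 88 (mod 95)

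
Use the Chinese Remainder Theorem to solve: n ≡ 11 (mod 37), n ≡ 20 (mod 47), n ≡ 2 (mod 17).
23802

Using the Chinese Remainder Theorem:
M = product of moduli = 29563
For equation 1: M_1 = 799, 799 ≡ 22 (mod 37), inverse of 799 mod 37 is 32 (check: 22 × 32 = 704 ≡ 1 (mod 37))
For equation 2: M_2 = 629, 629 ≡ 18 (mod 47), inverse of 629 mod 47 is 34 (check: 18 × 34 = 612 ≡ 1 (mod 47))
For equation 3: M_3 = 1739, 1739 ≡ 5 (mod 17), inverse of 1739 mod 17 is 7 (check: 5 × 7 = 35 ≡ 1 (mod 17))
Combine: n ≡ Σ r_i×M_i×(M_i⁻¹ mod m_i) = 11×799×32 + 20×629×34 + 2×1739×7 = 281248 + 427720 + 24346 = 733314
733314 mod 29563 = 23802
n ≡ 23802 (mod 29563)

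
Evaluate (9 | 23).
(9/23) = 9^{11} mod 23 = 1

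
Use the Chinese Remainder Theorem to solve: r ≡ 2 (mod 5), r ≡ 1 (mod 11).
M = 5 × 11 = 55. M₁ = 11, y₁ ≡ 1 (mod 5). M₂ = 5, y₂ ≡ 9 (mod 11). r = 2×11×1 + 1×5×9 ≡ 12 (mod 55)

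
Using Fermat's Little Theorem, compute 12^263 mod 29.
By Fermat: 12^{28} ≡ 1 (mod 29). 263 ≡ 11 (mod 28). So 12^{263} ≡ 12^{11} ≡ 17 (mod 29)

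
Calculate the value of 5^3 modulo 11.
3 = 2 + 1 (binary 11). Repeated squaring mod 11: 5^1 ≡ 5; 5^2 ≡ 5² = 25 ≡ 3. Multiply: 5^3 = 5^2 × 5^1 ≡ 3 × 5 (mod 11): 3 × 5 = 15 ≡ 4. So 5^3 ≡ 4 (mod 11).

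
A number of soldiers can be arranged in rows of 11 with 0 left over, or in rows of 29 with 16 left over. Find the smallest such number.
M = 11 × 29 = 319. M₁ = 29, y₁ ≡ 8 (mod 11). M₂ = 11, y₂ ≡ 8 (mod 29). t = 0×29×8 + 16×11×8 ≡ 132 (mod 319). The smallest positive such number is 132.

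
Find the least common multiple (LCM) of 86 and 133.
11438

First find GCD(86, 133) using the Euclidean algorithm:
86 = 0 × 133 + 86
133 = 1 × 86 + 47
86 = 1 × 47 + 39
47 = 1 × 39 + 8
39 = 4 × 8 + 7
8 = 1 × 7 + 1
7 = 7 × 1 + 0
GCD(86, 133) = 1

LCM formula: LCM(a, b) = (a × b) / GCD(a, b)
LCM(86, 133) = (86 × 133) / 1
LCM(86, 133) = 11438 / 1
LCM(86, 133) = 11438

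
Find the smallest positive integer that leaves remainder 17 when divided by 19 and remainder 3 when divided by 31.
M = 19 × 31 = 589. M₁ = 31, y₁ ≡ 8 (mod 19). M₂ = 19, y₂ ≡ 18 (mod 31). n = 17×31×8 + 3×19×18 ≡ 530 (mod 589). The smallest positive such number is 530.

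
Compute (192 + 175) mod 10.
7

(192 + 175) = 367
367 mod 10 = 7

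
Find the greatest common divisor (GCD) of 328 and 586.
2

Using the Euclidean algorithm:
328 = 0 × 586 + 328
586 = 1 × 328 + 258
328 = 1 × 258 + 70
258 = 3 × 70 + 48
70 = 1 × 48 + 22
48 = 2 × 22 + 4
22 = 5 × 4 + 2
4 = 2 × 2 + 0

GCD(328, 586) = 2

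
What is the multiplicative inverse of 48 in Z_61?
48^(-1) ≡ 14 (mod 61). Verification: 48 × 14 = 672 ≡ 1 (mod 61)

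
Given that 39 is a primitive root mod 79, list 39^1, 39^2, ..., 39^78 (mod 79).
g^1, g^2, ..., g^{78} mod 79: {39, 20, 69, 5, 37, 21, 29, 25, 27, 26, 66, 46, 56, 51, 14, 72, 43, 18, 70, 44, 57, 11, 34, 62, 48, 55, 12, 73, 3, 38, 60, 49, 15, 32, 63, 8, 75, 2, 78, 40, 59, 10, 74, 42, 58, 50, 54, 52, 53, 13, 33, 23, 28, 65, 7, 36, 61, 9, 35, 22, 68, 45, 17, 31, 24, 67, 6, 76, 41, 19, 30, 64, 47, 16, 71, 4, 77, 1}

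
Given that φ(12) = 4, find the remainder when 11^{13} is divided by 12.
By Euler: 11^{4} ≡ 1 (mod 12) since gcd(11, 12) = 1. 13 = 3×4 + 1. So 11^{13} ≡ 11^{1} ≡ 11 (mod 12)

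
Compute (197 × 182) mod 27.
25

(197 × 182) = 35854
35854 mod 27 = 25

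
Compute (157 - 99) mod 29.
0

(157 - 99) = 58
58 mod 29 = 0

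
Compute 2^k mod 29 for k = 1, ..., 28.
g^1, g^2, ..., g^{28} mod 29: {2, 4, 8, 16, 3, 6, 12, 24, 19, 9, 18, 7, 14, 28, 27, 25, 21, 13, 26, 23, 17, 5, 10, 20, 11, 22, 15, 1}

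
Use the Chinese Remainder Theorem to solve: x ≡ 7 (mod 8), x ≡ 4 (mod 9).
M = 8 × 9 = 72. M₁ = 9, y₁ ≡ 1 (mod 8). M₂ = 8, y₂ ≡ 8 (mod 9). x = 7×9×1 + 4×8×8 ≡ 31 (mod 72)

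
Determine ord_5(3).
Powers of 3 mod 5: 3^1≡3, 3^2≡4, 3^3≡2, 3^4≡1. Order = 4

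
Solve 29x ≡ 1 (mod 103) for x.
32

Using Extended Euclidean Algorithm:
gcd(29, 103) = 1
Bezout coefficients: 29 × 32 + 103 × -9 = 1
So 29 × 32 ≡ 1 (mod 103)
The inverse is 32 mod 103 = 32
Verification: 29 × 32 = 928 = 9 × 103 + 1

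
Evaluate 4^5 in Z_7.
5 = 4 + 1 (binary 101). Repeated squaring mod 7: 4^1 ≡ 4; 4^2 ≡ 4² = 16 ≡ 2; 4^4 ≡ 2² = 4 ≡ 4. Multiply: 4^5 = 4^4 × 4^1 ≡ 4 × 4 (mod 7): 4 × 4 = 16 ≡ 2. So 4^5 ≡ 2 (mod 7).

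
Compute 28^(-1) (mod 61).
24

Using Extended Euclidean Algorithm:
gcd(28, 61) = 1
Bezout coefficients: 28 × 24 + 61 × -11 = 1
So 28 × 24 ≡ 1 (mod 61)
The inverse is 24 mod 61 = 24
Verification: 28 × 24 = 672 = 11 × 61 + 1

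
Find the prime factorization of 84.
2^2 × 3 × 7

Divide by primes starting from smallest:
84 ÷ 2 = 42
42 ÷ 2 = 21
21 ÷ 3 = 7
7 ÷ 7 = 1

84 = 2^2 × 3 × 7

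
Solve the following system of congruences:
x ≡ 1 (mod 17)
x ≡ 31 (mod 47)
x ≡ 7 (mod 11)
6376

Using the Chinese Remainder Theorem:
M = product of moduli = 8789
For equation 1: M_1 = 517, 517 ≡ 7 (mod 17), inverse of 517 mod 17 is 5 (check: 7 × 5 = 35 ≡ 1 (mod 17))
For equation 2: M_2 = 187, 187 ≡ 46 (mod 47), inverse of 187 mod 47 is 46 (check: 46 × 46 = 2116 ≡ 1 (mod 47))
For equation 3: M_3 = 799, 799 ≡ 7 (mod 11), inverse of 799 mod 11 is 8 (check: 7 × 8 = 56 ≡ 1 (mod 11))
Combine: x ≡ Σ r_i×M_i×(M_i⁻¹ mod m_i) = 1×517×5 + 31×187×46 + 7×799×8 = 2585 + 266662 + 44744 = 313991
313991 mod 8789 = 6376
x ≡ 6376 (mod 8789)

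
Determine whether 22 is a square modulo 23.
By Euler's criterion: 22^{11} ≡ 22 (mod 23). Since this equals -1 (≡ 22), 22 is not a QR.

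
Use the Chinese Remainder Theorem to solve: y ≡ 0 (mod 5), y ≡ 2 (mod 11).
M = 5 × 11 = 55. M₁ = 11, y₁ ≡ 1 (mod 5). M₂ = 5, y₂ ≡ 9 (mod 11). y = 0×11×1 + 2×5×9 ≡ 35 (mod 55)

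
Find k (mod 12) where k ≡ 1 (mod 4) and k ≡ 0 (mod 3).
M = 4 × 3 = 12. M₁ = 3, y₁ ≡ 3 (mod 4). M₂ = 4, y₂ ≡ 1 (mod 3). k = 1×3×3 + 0×4×1 ≡ 9 (mod 12)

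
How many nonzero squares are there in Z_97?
For prime 97, there are (p-1)/2 = (97-1)/2 = 48 quadratic residues (excluding 0).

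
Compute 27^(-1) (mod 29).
27^(-1) ≡ 14 (mod 29). Verification: 27 × 14 = 378 ≡ 1 (mod 29)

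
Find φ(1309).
960

Prime factorization: 1309 = 7 × 11 × 17
Using the formula φ(n) = n × Π(1 - 1/p) for each prime factor p:
φ(1309) = 1309 × (1 - 1/7) × (1 - 1/11) × (1 - 1/17)
φ(1309) = 960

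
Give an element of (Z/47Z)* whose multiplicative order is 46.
5 has order 46 mod 47 since 5^{46} ≡ 1 (mod 47) and no smaller power works.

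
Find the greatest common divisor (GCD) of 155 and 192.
1

Using the Euclidean algorithm:
155 = 0 × 192 + 155
192 = 1 × 155 + 37
155 = 4 × 37 + 7
37 = 5 × 7 + 2
7 = 3 × 2 + 1
2 = 2 × 1 + 0

GCD(155, 192) = 1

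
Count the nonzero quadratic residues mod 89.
For prime 89, there are (p-1)/2 = (89-1)/2 = 44 quadratic residues (excluding 0).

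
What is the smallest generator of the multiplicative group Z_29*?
p - 1 = 28 has prime divisors 2, 7. h is a primitive root mod 29 iff h^(28/q) ≢ 1 (mod 29) for each such q.
h = 2: 2^14 ≡ 28, 2^4 ≡ 16 (mod 29); none is 1, so 2 has order 28 and is a primitive root.
The smallest primitive root mod 29 is g = 2.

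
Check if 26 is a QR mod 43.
By Euler's criterion: 26^{21} ≡ 42 (mod 43). Since this equals -1 (≡ 42), 26 is not a QR.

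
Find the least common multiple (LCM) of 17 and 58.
986

First find GCD(17, 58) using the Euclidean algorithm:
17 = 0 × 58 + 17
58 = 3 × 17 + 7
17 = 2 × 7 + 3
7 = 2 × 3 + 1
3 = 3 × 1 + 0
GCD(17, 58) = 1

LCM formula: LCM(a, b) = (a × b) / GCD(a, b)
LCM(17, 58) = (17 × 58) / 1
LCM(17, 58) = 986 / 1
LCM(17, 58) = 986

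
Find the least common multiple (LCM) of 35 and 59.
2065

First find GCD(35, 59) using the Euclidean algorithm:
35 = 0 × 59 + 35
59 = 1 × 35 + 24
35 = 1 × 24 + 11
24 = 2 × 11 + 2
11 = 5 × 2 + 1
2 = 2 × 1 + 0
GCD(35, 59) = 1

LCM formula: LCM(a, b) = (a × b) / GCD(a, b)
LCM(35, 59) = (35 × 59) / 1
LCM(35, 59) = 2065 / 1
LCM(35, 59) = 2065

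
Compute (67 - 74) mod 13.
6

(67 - 74) = -7
-7 mod 13 = 6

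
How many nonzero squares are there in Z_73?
For prime 73, there are (p-1)/2 = (73-1)/2 = 36 quadratic residues (excluding 0).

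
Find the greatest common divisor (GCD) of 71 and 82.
1

Using the Euclidean algorithm:
71 = 0 × 82 + 71
82 = 1 × 71 + 11
71 = 6 × 11 + 5
11 = 2 × 5 + 1
5 = 5 × 1 + 0

GCD(71, 82) = 1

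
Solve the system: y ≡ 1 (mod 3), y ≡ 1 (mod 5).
M = 3 × 5 = 15. M₁ = 5, y₁ ≡ 2 (mod 3). M₂ = 3, y₂ ≡ 2 (mod 5). y = 1×5×2 + 1×3×2 ≡ 1 (mod 15)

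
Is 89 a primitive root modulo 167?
p - 1 = 166 has prime divisors 2, 83. Check 89^(166/q) mod 167 for each: 89^(166/2) = 89^83 ≡ 1, 89^(166/83) = 89^2 ≡ 72 (mod 167). Since 89^83 ≡ 1 (mod 167), the order of 89 divides 83 (in fact the order is 83) ≠ 166, so it is not a primitive root.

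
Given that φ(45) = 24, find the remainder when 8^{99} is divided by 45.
By Euler: 8^{24} ≡ 1 (mod 45) since gcd(8, 45) = 1. 99 = 4×24 + 3. So 8^{99} ≡ 8^{3} ≡ 17 (mod 45)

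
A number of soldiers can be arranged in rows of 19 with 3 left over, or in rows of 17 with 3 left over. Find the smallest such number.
M = 19 × 17 = 323. M₁ = 17, y₁ ≡ 9 (mod 19). M₂ = 19, y₂ ≡ 9 (mod 17). x = 3×17×9 + 3×19×9 ≡ 3 (mod 323). The smallest positive such number is 3.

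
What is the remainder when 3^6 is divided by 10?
6 = 4 + 2 (binary 110). Repeated squaring mod 10: 3^1 ≡ 3; 3^2 ≡ 3² = 9 ≡ 9; 3^4 ≡ 9² = 81 ≡ 1. Multiply: 3^6 = 3^4 × 3^2 ≡ 1 × 9 (mod 10): 1 × 9 = 9 ≡ 9. So 3^6 ≡ 9 (mod 10).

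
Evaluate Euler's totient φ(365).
288

Prime factorization: 365 = 5 × 73
Using the formula φ(n) = n × Π(1 - 1/p) for each prime factor p:
φ(365) = 365 × (1 - 1/5) × (1 - 1/73)
φ(365) = 288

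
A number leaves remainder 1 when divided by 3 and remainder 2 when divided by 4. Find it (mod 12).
M = 3 × 4 = 12. M₁ = 4, y₁ ≡ 1 (mod 3). M₂ = 3, y₂ ≡ 3 (mod 4). y = 1×4×1 + 2×3×3 ≡ 10 (mod 12)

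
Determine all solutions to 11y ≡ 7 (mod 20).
17

Since gcd(11, 20) = 1 divides 7, a solution exists.
Multiply both sides by the inverse of 11 mod 20:
  11^(-1) mod 20 = 11
  x ≡ 11 × 7 ≡ 77 ≡ 17 (mod 20)
Verification: 11 × 17 = 187 = 9 × 20 + 7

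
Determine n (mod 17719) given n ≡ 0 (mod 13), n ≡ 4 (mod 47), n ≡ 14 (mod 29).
5785

Using the Chinese Remainder Theorem:
M = product of moduli = 17719
For equation 1: M_1 = 1363, 1363 ≡ 11 (mod 13), inverse of 1363 mod 13 is 6 (check: 11 × 6 = 66 ≡ 1 (mod 13))
For equation 2: M_2 = 377, 377 ≡ 1 (mod 47), inverse of 377 mod 47 is 1 (check: 1 × 1 = 1 ≡ 1 (mod 47))
For equation 3: M_3 = 611, 611 ≡ 2 (mod 29), inverse of 611 mod 29 is 15 (check: 2 × 15 = 30 ≡ 1 (mod 29))
Combine: n ≡ Σ r_i×M_i×(M_i⁻¹ mod m_i) = 0×1363×6 + 4×377×1 + 14×611×15 = 0 + 1508 + 128310 = 129818
129818 mod 17719 = 5785
n ≡ 5785 (mod 17719)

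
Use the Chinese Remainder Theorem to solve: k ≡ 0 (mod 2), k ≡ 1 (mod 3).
M = 2 × 3 = 6. M₁ = 3, y₁ ≡ 1 (mod 2). M₂ = 2, y₂ ≡ 2 (mod 3). k = 0×3×1 + 1×2×2 ≡ 4 (mod 6)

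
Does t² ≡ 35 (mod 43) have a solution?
By Euler's criterion: 35^{21} ≡ 1 (mod 43). Since this equals 1, 35 is a QR.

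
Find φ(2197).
2028

Prime factorization: 2197 = 13^3
Using the formula φ(n) = n × Π(1 - 1/p) for each prime factor p:
φ(2197) = 2197 × (1 - 1/13)
φ(2197) = 2028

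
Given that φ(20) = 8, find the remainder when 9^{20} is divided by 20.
By Euler: 9^{8} ≡ 1 (mod 20) since gcd(9, 20) = 1. 20 = 2×8 + 4. So 9^{20} ≡ 9^{4} ≡ 1 (mod 20)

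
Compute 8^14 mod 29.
Using repeated squaring. 14 = 8 + 4 + 2 (binary 1110). Repeated squaring mod 29: 8^1 ≡ 8; 8^2 ≡ 8² = 64 ≡ 6; 8^4 ≡ 6² = 36 ≡ 7; 8^8 ≡ 7² = 49 ≡ 20. Multiply: 8^14 = 8^8 × 8^4 × 8^2 ≡ 20 × 7 × 6 (mod 29): 20 × 7 = 140 ≡ 24; 24 × 6 = 144 ≡ 28. So 8^14 ≡ 28 (mod 29).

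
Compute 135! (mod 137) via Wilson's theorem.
(136)! = (135)! × (136) ≡ -1 (mod 137). So (135)! ≡ -1 × (136)^(-1) ≡ (-1)×(-1) = 1 (mod 137)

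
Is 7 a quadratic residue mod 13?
By Euler's criterion: 7^{6} ≡ 12 (mod 13). Since this equals -1 (≡ 12), 7 is not a QR.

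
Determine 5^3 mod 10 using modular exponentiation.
3 = 2 + 1 (binary 11). Repeated squaring mod 10: 5^1 ≡ 5; 5^2 ≡ 5² = 25 ≡ 5. Multiply: 5^3 = 5^2 × 5^1 ≡ 5 × 5 (mod 10): 5 × 5 = 25 ≡ 5. So 5^3 ≡ 5 (mod 10).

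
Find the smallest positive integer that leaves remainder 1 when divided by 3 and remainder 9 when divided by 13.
M = 3 × 13 = 39. M₁ = 13, y₁ ≡ 1 (mod 3). M₂ = 3, y₂ ≡ 9 (mod 13). k = 1×13×1 + 9×3×9 ≡ 22 (mod 39). The smallest positive such number is 22.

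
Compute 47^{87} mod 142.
99

Using successive squaring:
Binary expansion of 87: 1010111
Powers of 47 mod 142 (each is the square of the previous):
  47^1 ≡ 47 (mod 142)
  47^2 ≡ 47² = 2209 ≡ 79 (mod 142)
  47^4 ≡ 79² = 6241 ≡ 135 (mod 142)
  47^8 ≡ 135² = 18225 ≡ 49 (mod 142)
  47^16 ≡ 49² = 2401 ≡ 129 (mod 142)
  47^32 ≡ 129² = 16641 ≡ 27 (mod 142)
  47^64 ≡ 27² = 729 ≡ 19 (mod 142)
87 = 64 + 16 + 4 + 2 + 1, so 47^87 = 47^64 × 47^16 × 47^4 × 47^2 × 47^1 ≡ 19 × 129 × 135 × 79 × 47 (mod 142)
Multiplying step by step:
  19 × 129 = 2451 ≡ 37 (mod 142)
  37 × 135 = 4995 ≡ 25 (mod 142)
  25 × 79 = 1975 ≡ 129 (mod 142)
  129 × 47 = 6063 ≡ 99 (mod 142)
Result: 47^87 ≡ 99 (mod 142)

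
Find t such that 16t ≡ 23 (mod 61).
51

Since gcd(16, 61) = 1 divides 23, a solution exists.
Multiply both sides by the inverse of 16 mod 61:
  16^(-1) mod 61 = 42
  x ≡ 42 × 23 ≡ 966 ≡ 51 (mod 61)
Verification: 16 × 51 = 816 = 13 × 61 + 23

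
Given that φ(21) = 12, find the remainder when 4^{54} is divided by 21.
By Euler: 4^{12} ≡ 1 (mod 21) since gcd(4, 21) = 1. 54 = 4×12 + 6. So 4^{54} ≡ 4^{6} ≡ 1 (mod 21)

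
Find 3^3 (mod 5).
3 = 2 + 1 (binary 11). Repeated squaring mod 5: 3^1 ≡ 3; 3^2 ≡ 3² = 9 ≡ 4. Multiply: 3^3 = 3^2 × 3^1 ≡ 4 × 3 (mod 5): 4 × 3 = 12 ≡ 2. So 3^3 ≡ 2 (mod 5).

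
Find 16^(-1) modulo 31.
2

Using Extended Euclidean Algorithm:
gcd(16, 31) = 1
Bezout coefficients: 16 × 2 + 31 × -1 = 1
So 16 × 2 ≡ 1 (mod 31)
The inverse is 2 mod 31 = 2
Verification: 16 × 2 = 32 = 1 × 31 + 1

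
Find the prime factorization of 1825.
5^2 × 73

Divide by primes starting from smallest:
1825 ÷ 5 = 365
365 ÷ 5 = 73
73 ÷ 73 = 1

1825 = 5^2 × 73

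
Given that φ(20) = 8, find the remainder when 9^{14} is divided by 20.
By Euler: 9^{8} ≡ 1 (mod 20) since gcd(9, 20) = 1. 14 = 1×8 + 6. So 9^{14} ≡ 9^{6} ≡ 1 (mod 20)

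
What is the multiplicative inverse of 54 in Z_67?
54^(-1) ≡ 36 (mod 67). Verification: 54 × 36 = 1944 ≡ 1 (mod 67)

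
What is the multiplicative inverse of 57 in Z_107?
57^(-1) ≡ 92 (mod 107). Verification: 57 × 92 = 5244 ≡ 1 (mod 107)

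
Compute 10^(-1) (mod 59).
10^(-1) ≡ 6 (mod 59). Verification: 10 × 6 = 60 ≡ 1 (mod 59)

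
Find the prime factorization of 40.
2^3 × 5

Divide by primes starting from smallest:
40 ÷ 2 = 20
20 ÷ 2 = 10
10 ÷ 2 = 5
5 ÷ 5 = 1

40 = 2^3 × 5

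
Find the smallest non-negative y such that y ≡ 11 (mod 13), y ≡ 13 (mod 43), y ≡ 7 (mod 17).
7538

Using the Chinese Remainder Theorem:
M = product of moduli = 9503
For equation 1: M_1 = 731, 731 ≡ 3 (mod 13), inverse of 731 mod 13 is 9 (check: 3 × 9 = 27 ≡ 1 (mod 13))
For equation 2: M_2 = 221, 221 ≡ 6 (mod 43), inverse of 221 mod 43 is 36 (check: 6 × 36 = 216 ≡ 1 (mod 43))
For equation 3: M_3 = 559, 559 ≡ 15 (mod 17), inverse of 559 mod 17 is 8 (check: 15 × 8 = 120 ≡ 1 (mod 17))
Combine: y ≡ Σ r_i×M_i×(M_i⁻¹ mod m_i) = 11×731×9 + 13×221×36 + 7×559×8 = 72369 + 103428 + 31304 = 207101
207101 mod 9503 = 7538
y ≡ 7538 (mod 9503)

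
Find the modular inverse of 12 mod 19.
12^(-1) ≡ 8 (mod 19). Verification: 12 × 8 = 96 ≡ 1 (mod 19)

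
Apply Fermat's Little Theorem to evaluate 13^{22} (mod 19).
4

By Fermat's Little Theorem, a^(p-1) ≡ 1 (mod p) for prime p and gcd(a, p) = 1
Here p = 19, so 13^18 ≡ 1 (mod 19)
We can reduce the exponent: 22 mod 18 = 4
So 13^22 ≡ 13^4 (mod 19)
Computing: 13^4 mod 19 = 4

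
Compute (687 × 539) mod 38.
21

(687 × 539) = 370293
370293 mod 38 = 21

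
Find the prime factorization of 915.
3 × 5 × 61

Divide by primes starting from smallest:
915 ÷ 3 = 305
305 ÷ 5 = 61
61 ÷ 61 = 1

915 = 3 × 5 × 61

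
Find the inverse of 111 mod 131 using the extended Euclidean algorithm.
Extended GCD: 111(-59) + 131(50) = 1. So 111^(-1) ≡ 72 ≡ 72 (mod 131). Verify: 111 × 72 = 7992 ≡ 1 (mod 131)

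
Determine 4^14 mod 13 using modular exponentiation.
Using Fermat: 4^{12} ≡ 1 (mod 13). 14 ≡ 2 (mod 12). So 4^{14} ≡ 4^{2} ≡ 3 (mod 13)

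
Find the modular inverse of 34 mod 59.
34^(-1) ≡ 33 (mod 59). Verification: 34 × 33 = 1122 ≡ 1 (mod 59)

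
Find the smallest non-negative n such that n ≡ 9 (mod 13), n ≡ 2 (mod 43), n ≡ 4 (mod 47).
3012

Using the Chinese Remainder Theorem:
M = product of moduli = 26273
For equation 1: M_1 = 2021, 2021 ≡ 6 (mod 13), inverse of 2021 mod 13 is 11 (check: 6 × 11 = 66 ≡ 1 (mod 13))
For equation 2: M_2 = 611, 611 ≡ 9 (mod 43), inverse of 611 mod 43 is 24 (check: 9 × 24 = 216 ≡ 1 (mod 43))
For equation 3: M_3 = 559, 559 ≡ 42 (mod 47), inverse of 559 mod 47 is 28 (check: 42 × 28 = 1176 ≡ 1 (mod 47))
Combine: n ≡ Σ r_i×M_i×(M_i⁻¹ mod m_i) = 9×2021×11 + 2×611×24 + 4×559×28 = 200079 + 29328 + 62608 = 292015
292015 mod 26273 = 3012
n ≡ 3012 (mod 26273)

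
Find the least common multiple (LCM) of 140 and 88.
3080

First find GCD(140, 88) using the Euclidean algorithm:
140 = 1 × 88 + 52
88 = 1 × 52 + 36
52 = 1 × 36 + 16
36 = 2 × 16 + 4
16 = 4 × 4 + 0
GCD(140, 88) = 4

LCM formula: LCM(a, b) = (a × b) / GCD(a, b)
LCM(140, 88) = (140 × 88) / 4
LCM(140, 88) = 12320 / 4
LCM(140, 88) = 3080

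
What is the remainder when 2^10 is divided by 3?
10 = 8 + 2 (binary 1010). Repeated squaring mod 3: 2^1 ≡ 2; 2^2 ≡ 2² = 4 ≡ 1; 2^4 ≡ 1² = 1 ≡ 1; 2^8 ≡ 1² = 1 ≡ 1. Multiply: 2^10 = 2^8 × 2^2 ≡ 1 × 1 (mod 3): 1 × 1 = 1 ≡ 1. So 2^10 ≡ 1 (mod 3).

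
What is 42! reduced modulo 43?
By Wilson's theorem, (42)! ≡ -1 ≡ 42 (mod 43)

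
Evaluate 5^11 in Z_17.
Using repeated squaring. 11 = 8 + 2 + 1 (binary 1011). Repeated squaring mod 17: 5^1 ≡ 5; 5^2 ≡ 5² = 25 ≡ 8; 5^4 ≡ 8² = 64 ≡ 13; 5^8 ≡ 13² = 169 ≡ 16. Multiply: 5^11 = 5^8 × 5^2 × 5^1 ≡ 16 × 8 × 5 (mod 17): 16 × 8 = 128 ≡ 9; 9 × 5 = 45 ≡ 11. So 5^11 ≡ 11 (mod 17).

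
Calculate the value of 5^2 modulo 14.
2 = 2 (binary 10). Repeated squaring mod 14: 5^1 ≡ 5; 5^2 ≡ 5² = 25 ≡ 11. So 5^2 ≡ 11 (mod 14).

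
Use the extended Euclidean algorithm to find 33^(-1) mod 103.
Extended GCD: 33(25) + 103(-8) = 1. So 33^(-1) ≡ 25 ≡ 25 (mod 103). Verify: 33 × 25 = 825 ≡ 1 (mod 103)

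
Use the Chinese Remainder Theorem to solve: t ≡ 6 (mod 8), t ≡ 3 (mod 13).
M = 8 × 13 = 104. M₁ = 13, y₁ ≡ 5 (mod 8). M₂ = 8, y₂ ≡ 5 (mod 13). t = 6×13×5 + 3×8×5 ≡ 94 (mod 104)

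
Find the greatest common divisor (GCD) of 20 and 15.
5

Using the Euclidean algorithm:
20 = 1 × 15 + 5
15 = 3 × 5 + 0

GCD(20, 15) = 5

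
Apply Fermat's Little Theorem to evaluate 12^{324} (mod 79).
46

By Fermat's Little Theorem, a^(p-1) ≡ 1 (mod p) for prime p and gcd(a, p) = 1
Here p = 79, so 12^78 ≡ 1 (mod 79)
We can reduce the exponent: 324 mod 78 = 12
So 12^324 ≡ 12^12 (mod 79)
Computing: 12^12 mod 79 = 46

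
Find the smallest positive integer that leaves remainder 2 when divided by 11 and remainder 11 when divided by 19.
M = 11 × 19 = 209. M₁ = 19, y₁ ≡ 7 (mod 11). M₂ = 11, y₂ ≡ 7 (mod 19). t = 2×19×7 + 11×11×7 ≡ 68 (mod 209). The smallest positive such number is 68.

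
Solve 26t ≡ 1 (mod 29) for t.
26^(-1) ≡ 19 (mod 29). Verification: 26 × 19 = 494 ≡ 1 (mod 29)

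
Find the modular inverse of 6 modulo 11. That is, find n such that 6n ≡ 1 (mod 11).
2

Using Extended Euclidean Algorithm:
gcd(6, 11) = 1
Bezout coefficients: 6 × 2 + 11 × -1 = 1
So 6 × 2 ≡ 1 (mod 11)
The inverse is 2 mod 11 = 2
Verification: 6 × 2 = 12 = 1 × 11 + 1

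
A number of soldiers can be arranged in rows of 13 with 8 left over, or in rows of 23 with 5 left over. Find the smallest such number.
M = 13 × 23 = 299. M₁ = 23, y₁ ≡ 4 (mod 13). M₂ = 13, y₂ ≡ 16 (mod 23). x = 8×23×4 + 5×13×16 ≡ 281 (mod 299). The smallest positive such number is 281.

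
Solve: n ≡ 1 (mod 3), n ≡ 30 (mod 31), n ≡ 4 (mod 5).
M = 3 × 31 × 5 = 465. M₁ = 155, y₁ ≡ 2 (mod 3). M₂ = 15, y₂ ≡ 29 (mod 31). M₃ = 93, y₃ ≡ 2 (mod 5). n = 1×155×2 + 30×15×29 + 4×93×2 ≡ 154 (mod 465)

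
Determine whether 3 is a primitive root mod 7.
p - 1 = 6 has prime divisors 2, 3. Check 3^(6/q) mod 7 for each: 3^(6/2) = 3^3 ≡ 6, 3^(6/3) = 3^2 ≡ 2 (mod 7). None of these is 1, so 3 has order 6 = φ(7), so it is a primitive root mod 7.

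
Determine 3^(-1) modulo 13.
3^(-1) ≡ 9 (mod 13). Verification: 3 × 9 = 27 ≡ 1 (mod 13)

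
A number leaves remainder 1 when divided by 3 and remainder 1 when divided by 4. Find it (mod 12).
M = 3 × 4 = 12. M₁ = 4, y₁ ≡ 1 (mod 3). M₂ = 3, y₂ ≡ 3 (mod 4). m = 1×4×1 + 1×3×3 ≡ 1 (mod 12)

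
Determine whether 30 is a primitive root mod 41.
p - 1 = 40 has prime divisors 2, 5. Check 30^(40/q) mod 41 for each: 30^(40/2) = 30^20 ≡ 40, 30^(40/5) = 30^8 ≡ 16 (mod 41). None of these is 1, so 30 has order 40 = φ(41), so it is a primitive root mod 41.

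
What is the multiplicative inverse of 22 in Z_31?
24

Using Extended Euclidean Algorithm:
gcd(22, 31) = 1
Bezout coefficients: 22 × -7 + 31 × 5 = 1
So 22 × -7 ≡ 1 (mod 31)
The inverse is -7 mod 31 = 24
Verification: 22 × 24 = 528 = 17 × 31 + 1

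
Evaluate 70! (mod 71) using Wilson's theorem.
By Wilson's theorem, (70)! ≡ -1 ≡ 70 (mod 71)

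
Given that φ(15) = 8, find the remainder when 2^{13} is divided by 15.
By Euler: 2^{8} ≡ 1 (mod 15) since gcd(2, 15) = 1. 13 = 1×8 + 5. So 2^{13} ≡ 2^{5} ≡ 2 (mod 15)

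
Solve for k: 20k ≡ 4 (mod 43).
26

Since gcd(20, 43) = 1 divides 4, a solution exists.
Multiply both sides by the inverse of 20 mod 43:
  20^(-1) mod 43 = 28
  x ≡ 28 × 4 ≡ 112 ≡ 26 (mod 43)
Verification: 20 × 26 = 520 = 12 × 43 + 4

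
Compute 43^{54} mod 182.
1

Using successive squaring:
Binary expansion of 54: 110110
Powers of 43 mod 182 (each is the square of the previous):
  43^1 ≡ 43 (mod 182)
  43^2 ≡ 43² = 1849 ≡ 29 (mod 182)
  43^4 ≡ 29² = 841 ≡ 113 (mod 182)
  43^8 ≡ 113² = 12769 ≡ 29 (mod 182)
  43^16 ≡ 29² = 841 ≡ 113 (mod 182)
  43^32 ≡ 113² = 12769 ≡ 29 (mod 182)
54 = 32 + 16 + 4 + 2, so 43^54 = 43^32 × 43^16 × 43^4 × 43^2 ≡ 29 × 113 × 113 × 29 (mod 182)
Multiplying step by step:
  29 × 113 = 3277 ≡ 1 (mod 182)
  1 × 113 = 113 ≡ 113 (mod 182)
  113 × 29 = 3277 ≡ 1 (mod 182)
Result: 43^54 ≡ 1 (mod 182)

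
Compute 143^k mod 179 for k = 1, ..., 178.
g^1, g^2, ..., g^{178} mod 179: {143, 43, 63, 59, 24, 31, 137, 80, 163, 39, 28, 66, 130, 153, 41, 135, 152, 77, 92, 89, 18, 68, 58, 60, 167, 74, 21, 139, 8, 70, 165, 146, 114, 13, 69, 22, 103, 51, 133, 45, 170, 145, 150, 149, 6, 142, 79, 20, 175, 144, 7, 106, 122, 83, 55, 168, 38, 64, 23, 67, 94, 17, 104, 15, 176, 108, 50, 169, 2, 107, 86, 126, 118, 48, 62, 95, 160, 147, 78, 56, 132, 81, 127, 82, 91, 125, 154, 5, 178, 36, 136, 116, 120, 155, 148, 42, 99, 16, 140, 151, 113, 49, 26, 138, 44, 27, 102, 87, 90, 161, 111, 121, 119, 12, 105, 158, 40, 171, 109, 14, 33, 65, 166, 110, 157, 76, 128, 46, 134, 9, 34, 29, 30, 173, 37, 100, 159, 4, 35, 172, 73, 57, 96, 124, 11, 141, 115, 156, 112, 85, 162, 75, 164, 3, 71, 129, 10, 177, 72, 93, 53, 61, 131, 117, 84, 19, 32, 101, 123, 47, 98, 52, 97, 88, 54, 25, 174, 1}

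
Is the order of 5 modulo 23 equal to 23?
No, the actual order is 22, not 23.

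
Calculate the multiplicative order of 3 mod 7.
Powers of 3 mod 7: 3^1≡3, 3^2≡2, 3^3≡6, 3^4≡4, 3^5≡5, 3^6≡1. Order = 6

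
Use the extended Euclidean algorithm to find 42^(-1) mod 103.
Extended GCD: 42(27) + 103(-11) = 1. So 42^(-1) ≡ 27 ≡ 27 (mod 103). Verify: 42 × 27 = 1134 ≡ 1 (mod 103)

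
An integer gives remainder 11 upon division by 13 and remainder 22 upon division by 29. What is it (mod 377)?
M = 13 × 29 = 377. M₁ = 29, y₁ ≡ 9 (mod 13). M₂ = 13, y₂ ≡ 9 (mod 29). k = 11×29×9 + 22×13×9 ≡ 167 (mod 377). The smallest positive such number is 167.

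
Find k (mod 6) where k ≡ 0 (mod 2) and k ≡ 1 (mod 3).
M = 2 × 3 = 6. M₁ = 3, y₁ ≡ 1 (mod 2). M₂ = 2, y₂ ≡ 2 (mod 3). k = 0×3×1 + 1×2×2 ≡ 4 (mod 6)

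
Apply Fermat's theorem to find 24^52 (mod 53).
By Fermat's Little Theorem, 24^{52} ≡ 1 (mod 53) since 53 is prime and gcd(24, 53) = 1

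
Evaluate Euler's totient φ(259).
216

Prime factorization: 259 = 7 × 37
Using the formula φ(n) = n × Π(1 - 1/p) for each prime factor p:
φ(259) = 259 × (1 - 1/7) × (1 - 1/37)
φ(259) = 216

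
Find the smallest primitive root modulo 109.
6

A primitive root g modulo p has order p-1 = 108
Prime divisors of 108: [2, 3]
g is a primitive root iff g^(108/q) ≢ 1 (mod 109) for each prime divisor q
Testing small values:
  g = 2: 2^54 ≡ 108, 2^36 ≡ 1 (mod 109) → 2^36 ≡ 1, not primitive root
  g = 3: 3^54 ≡ 1, 3^36 ≡ 63 (mod 109) → 3^54 ≡ 1, not primitive root
  g = 4: 4^54 ≡ 1, 4^36 ≡ 1 (mod 109) → 4^54 ≡ 1, not primitive root
  g = 5: 5^54 ≡ 1, 5^36 ≡ 63 (mod 109) → 5^54 ≡ 1, not primitive root
  g = 6: 6^54 ≡ 108, 6^36 ≡ 63 (mod 109) → none is 1, primitive root!
The smallest primitive root is 6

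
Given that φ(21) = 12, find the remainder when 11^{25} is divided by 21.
By Euler: 11^{12} ≡ 1 (mod 21) since gcd(11, 21) = 1. 25 = 2×12 + 1. So 11^{25} ≡ 11^{1} ≡ 11 (mod 21)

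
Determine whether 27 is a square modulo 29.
By Euler's criterion: 27^{14} ≡ 28 (mod 29). Since this equals -1 (≡ 28), 27 is not a QR.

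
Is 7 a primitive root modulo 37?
No

To verify, check if 7^(36/q) ≢ 1 (mod 37) for each prime divisor q of 36
Divisors of 36 = 36: [1, 2, 3, 4, 6, 9, 12, 18, 36]
  7^(36/2) = 7^18 ≡ 1 (mod 37)
  7^(36/3) = 7^12 ≡ 10 (mod 37)
Conclusion: 7 is not a primitive root modulo 37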